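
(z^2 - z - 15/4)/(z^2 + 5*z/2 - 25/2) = (z + 3/2)/(z + 5)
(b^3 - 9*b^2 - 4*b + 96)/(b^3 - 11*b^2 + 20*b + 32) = (b + 3)/(b + 1)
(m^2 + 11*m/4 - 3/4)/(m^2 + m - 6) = (m - 1/4)/(m - 2)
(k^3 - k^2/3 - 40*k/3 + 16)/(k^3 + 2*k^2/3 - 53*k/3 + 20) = (k + 4)/(k + 5)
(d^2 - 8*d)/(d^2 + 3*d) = (d - 8)/(d + 3)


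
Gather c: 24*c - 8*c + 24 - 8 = 16*c + 16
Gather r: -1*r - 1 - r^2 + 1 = -r^2 - r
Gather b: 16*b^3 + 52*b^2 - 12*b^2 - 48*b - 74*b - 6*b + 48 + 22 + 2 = 16*b^3 + 40*b^2 - 128*b + 72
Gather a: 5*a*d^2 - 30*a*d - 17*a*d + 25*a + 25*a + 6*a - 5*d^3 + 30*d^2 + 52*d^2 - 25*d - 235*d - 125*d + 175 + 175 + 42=a*(5*d^2 - 47*d + 56) - 5*d^3 + 82*d^2 - 385*d + 392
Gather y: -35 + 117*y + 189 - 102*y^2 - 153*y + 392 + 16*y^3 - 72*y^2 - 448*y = 16*y^3 - 174*y^2 - 484*y + 546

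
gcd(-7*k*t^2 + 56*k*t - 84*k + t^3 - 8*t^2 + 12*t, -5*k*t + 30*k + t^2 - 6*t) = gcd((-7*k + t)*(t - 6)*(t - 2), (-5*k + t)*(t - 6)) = t - 6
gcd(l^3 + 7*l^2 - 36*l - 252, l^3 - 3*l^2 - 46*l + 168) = l^2 + l - 42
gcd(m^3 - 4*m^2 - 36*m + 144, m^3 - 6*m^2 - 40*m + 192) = m^2 + 2*m - 24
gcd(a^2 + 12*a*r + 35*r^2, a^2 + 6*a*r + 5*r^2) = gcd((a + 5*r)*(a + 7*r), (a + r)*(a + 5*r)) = a + 5*r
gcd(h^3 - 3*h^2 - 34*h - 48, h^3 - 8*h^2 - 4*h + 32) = h^2 - 6*h - 16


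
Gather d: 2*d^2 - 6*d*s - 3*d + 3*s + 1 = 2*d^2 + d*(-6*s - 3) + 3*s + 1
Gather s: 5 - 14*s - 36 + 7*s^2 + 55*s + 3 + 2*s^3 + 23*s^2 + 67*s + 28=2*s^3 + 30*s^2 + 108*s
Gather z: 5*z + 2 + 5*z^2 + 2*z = 5*z^2 + 7*z + 2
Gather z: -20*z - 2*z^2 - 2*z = -2*z^2 - 22*z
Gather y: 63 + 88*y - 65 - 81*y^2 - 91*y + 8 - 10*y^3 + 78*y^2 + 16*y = -10*y^3 - 3*y^2 + 13*y + 6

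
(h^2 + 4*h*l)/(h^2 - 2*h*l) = (h + 4*l)/(h - 2*l)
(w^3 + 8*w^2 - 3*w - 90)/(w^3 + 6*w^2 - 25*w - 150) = (w - 3)/(w - 5)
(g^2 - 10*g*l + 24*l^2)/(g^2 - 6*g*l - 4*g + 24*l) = (g - 4*l)/(g - 4)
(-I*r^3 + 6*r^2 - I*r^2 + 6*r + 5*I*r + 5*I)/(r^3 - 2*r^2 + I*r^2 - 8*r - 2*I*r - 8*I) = (-I*r^2 + r*(5 - I) + 5)/(r^2 - 2*r - 8)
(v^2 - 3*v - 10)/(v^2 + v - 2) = (v - 5)/(v - 1)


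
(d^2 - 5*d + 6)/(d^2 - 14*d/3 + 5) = 3*(d - 2)/(3*d - 5)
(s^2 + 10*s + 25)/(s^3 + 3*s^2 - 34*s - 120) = (s + 5)/(s^2 - 2*s - 24)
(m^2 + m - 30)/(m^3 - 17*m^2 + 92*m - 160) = (m + 6)/(m^2 - 12*m + 32)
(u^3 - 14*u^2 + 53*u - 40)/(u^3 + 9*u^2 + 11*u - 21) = (u^2 - 13*u + 40)/(u^2 + 10*u + 21)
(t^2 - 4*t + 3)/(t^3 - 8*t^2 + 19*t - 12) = 1/(t - 4)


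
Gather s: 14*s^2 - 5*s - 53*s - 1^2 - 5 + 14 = 14*s^2 - 58*s + 8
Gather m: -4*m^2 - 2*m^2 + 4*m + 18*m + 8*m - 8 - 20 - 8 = -6*m^2 + 30*m - 36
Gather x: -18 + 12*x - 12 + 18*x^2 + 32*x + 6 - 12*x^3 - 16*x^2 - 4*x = -12*x^3 + 2*x^2 + 40*x - 24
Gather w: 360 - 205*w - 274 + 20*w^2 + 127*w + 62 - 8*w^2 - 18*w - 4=12*w^2 - 96*w + 144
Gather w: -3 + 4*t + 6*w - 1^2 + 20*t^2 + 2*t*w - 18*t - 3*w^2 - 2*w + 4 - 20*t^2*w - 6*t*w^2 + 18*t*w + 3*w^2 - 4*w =20*t^2 - 6*t*w^2 - 14*t + w*(-20*t^2 + 20*t)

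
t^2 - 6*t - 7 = (t - 7)*(t + 1)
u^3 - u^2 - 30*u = u*(u - 6)*(u + 5)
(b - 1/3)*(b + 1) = b^2 + 2*b/3 - 1/3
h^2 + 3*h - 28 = (h - 4)*(h + 7)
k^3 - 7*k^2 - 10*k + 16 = (k - 8)*(k - 1)*(k + 2)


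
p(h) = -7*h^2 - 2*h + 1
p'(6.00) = -86.00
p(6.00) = -263.00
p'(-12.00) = 166.00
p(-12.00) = -983.00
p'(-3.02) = 40.28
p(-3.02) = -56.80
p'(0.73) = -12.22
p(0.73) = -4.19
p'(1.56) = -23.84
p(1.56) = -19.16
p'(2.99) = -43.86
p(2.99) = -67.56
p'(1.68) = -25.52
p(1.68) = -22.12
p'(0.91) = -14.74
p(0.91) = -6.62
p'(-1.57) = 19.98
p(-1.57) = -13.11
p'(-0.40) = 3.60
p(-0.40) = 0.68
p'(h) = -14*h - 2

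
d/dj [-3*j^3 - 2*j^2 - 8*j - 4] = -9*j^2 - 4*j - 8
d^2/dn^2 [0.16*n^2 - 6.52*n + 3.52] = 0.320000000000000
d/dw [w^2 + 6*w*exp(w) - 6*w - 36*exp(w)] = 6*w*exp(w) + 2*w - 30*exp(w) - 6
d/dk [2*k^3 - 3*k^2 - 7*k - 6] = 6*k^2 - 6*k - 7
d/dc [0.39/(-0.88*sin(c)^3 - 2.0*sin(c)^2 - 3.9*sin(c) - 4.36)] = (1.0296*sin(c)^2 + 1.56*sin(c) + 1.521)*cos(c)/(0.88*sin(c)^3 + 2.0*sin(c)^2 + 3.9*sin(c) + 4.36)^2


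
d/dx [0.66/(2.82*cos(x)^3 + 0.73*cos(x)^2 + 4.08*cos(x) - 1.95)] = (5.5836*cos(x)^2 + 0.9636*cos(x) + 2.6928)*sin(x)/(2.82*cos(x)^3 + 0.73*cos(x)^2 + 4.08*cos(x) - 1.95)^2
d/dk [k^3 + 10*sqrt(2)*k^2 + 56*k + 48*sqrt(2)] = 3*k^2 + 20*sqrt(2)*k + 56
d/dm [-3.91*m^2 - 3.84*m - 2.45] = -7.82*m - 3.84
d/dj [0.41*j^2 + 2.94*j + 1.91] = 0.82*j + 2.94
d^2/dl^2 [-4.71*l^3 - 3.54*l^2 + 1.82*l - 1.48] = -28.26*l - 7.08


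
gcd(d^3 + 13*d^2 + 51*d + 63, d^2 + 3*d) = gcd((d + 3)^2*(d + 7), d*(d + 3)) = d + 3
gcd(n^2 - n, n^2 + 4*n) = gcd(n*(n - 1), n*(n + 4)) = n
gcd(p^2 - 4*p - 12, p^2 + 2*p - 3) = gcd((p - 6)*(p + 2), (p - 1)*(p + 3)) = 1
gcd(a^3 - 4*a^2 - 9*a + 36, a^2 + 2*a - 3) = a + 3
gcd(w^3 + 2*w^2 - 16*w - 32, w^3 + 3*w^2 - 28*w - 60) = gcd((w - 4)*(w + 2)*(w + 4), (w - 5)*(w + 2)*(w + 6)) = w + 2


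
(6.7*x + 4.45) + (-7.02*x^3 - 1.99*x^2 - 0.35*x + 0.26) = -7.02*x^3 - 1.99*x^2 + 6.35*x + 4.71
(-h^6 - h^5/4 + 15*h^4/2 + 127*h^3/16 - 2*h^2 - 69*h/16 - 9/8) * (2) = -2*h^6 - h^5/2 + 15*h^4 + 127*h^3/8 - 4*h^2 - 69*h/8 - 9/4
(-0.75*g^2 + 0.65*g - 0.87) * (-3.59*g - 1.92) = 2.6925*g^3 - 0.8935*g^2 + 1.8753*g + 1.6704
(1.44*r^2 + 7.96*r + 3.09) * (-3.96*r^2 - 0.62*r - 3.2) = -5.7024*r^4 - 32.4144*r^3 - 21.7796*r^2 - 27.3878*r - 9.888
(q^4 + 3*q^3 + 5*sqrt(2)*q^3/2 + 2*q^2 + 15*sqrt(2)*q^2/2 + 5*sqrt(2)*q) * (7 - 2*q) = -2*q^5 - 5*sqrt(2)*q^4 + q^4 + 5*sqrt(2)*q^3/2 + 17*q^3 + 14*q^2 + 85*sqrt(2)*q^2/2 + 35*sqrt(2)*q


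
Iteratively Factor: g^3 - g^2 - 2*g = (g)*(g^2 - g - 2) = g*(g + 1)*(g - 2)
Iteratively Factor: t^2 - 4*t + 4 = (t - 2)*(t - 2)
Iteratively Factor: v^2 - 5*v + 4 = (v - 1)*(v - 4)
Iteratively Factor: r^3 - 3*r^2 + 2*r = (r - 1)*(r^2 - 2*r) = r*(r - 1)*(r - 2)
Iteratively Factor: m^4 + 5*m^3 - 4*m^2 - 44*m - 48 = (m + 2)*(m^3 + 3*m^2 - 10*m - 24) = (m - 3)*(m + 2)*(m^2 + 6*m + 8) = (m - 3)*(m + 2)^2*(m + 4)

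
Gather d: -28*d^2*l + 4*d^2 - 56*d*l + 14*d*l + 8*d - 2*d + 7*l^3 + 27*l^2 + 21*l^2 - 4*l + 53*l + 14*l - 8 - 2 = d^2*(4 - 28*l) + d*(6 - 42*l) + 7*l^3 + 48*l^2 + 63*l - 10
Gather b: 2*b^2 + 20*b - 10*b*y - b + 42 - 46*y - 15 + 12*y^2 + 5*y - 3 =2*b^2 + b*(19 - 10*y) + 12*y^2 - 41*y + 24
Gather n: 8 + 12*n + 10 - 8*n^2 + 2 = -8*n^2 + 12*n + 20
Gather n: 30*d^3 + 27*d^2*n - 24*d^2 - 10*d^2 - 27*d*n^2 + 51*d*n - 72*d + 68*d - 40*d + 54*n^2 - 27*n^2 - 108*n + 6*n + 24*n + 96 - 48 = 30*d^3 - 34*d^2 - 44*d + n^2*(27 - 27*d) + n*(27*d^2 + 51*d - 78) + 48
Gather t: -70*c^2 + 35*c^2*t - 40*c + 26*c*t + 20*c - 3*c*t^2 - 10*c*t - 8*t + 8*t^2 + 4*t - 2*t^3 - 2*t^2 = -70*c^2 - 20*c - 2*t^3 + t^2*(6 - 3*c) + t*(35*c^2 + 16*c - 4)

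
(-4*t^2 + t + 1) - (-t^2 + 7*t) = -3*t^2 - 6*t + 1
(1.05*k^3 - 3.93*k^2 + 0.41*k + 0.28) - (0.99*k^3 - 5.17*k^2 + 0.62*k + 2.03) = 0.0600000000000001*k^3 + 1.24*k^2 - 0.21*k - 1.75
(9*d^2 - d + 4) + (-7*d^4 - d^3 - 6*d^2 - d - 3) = -7*d^4 - d^3 + 3*d^2 - 2*d + 1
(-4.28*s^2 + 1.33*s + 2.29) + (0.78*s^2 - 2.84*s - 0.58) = -3.5*s^2 - 1.51*s + 1.71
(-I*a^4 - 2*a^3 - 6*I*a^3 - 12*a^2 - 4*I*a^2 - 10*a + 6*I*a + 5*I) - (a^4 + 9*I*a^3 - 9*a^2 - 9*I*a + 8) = -a^4 - I*a^4 - 2*a^3 - 15*I*a^3 - 3*a^2 - 4*I*a^2 - 10*a + 15*I*a - 8 + 5*I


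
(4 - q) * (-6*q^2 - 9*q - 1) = 6*q^3 - 15*q^2 - 35*q - 4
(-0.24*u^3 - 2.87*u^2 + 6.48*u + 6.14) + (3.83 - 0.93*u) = -0.24*u^3 - 2.87*u^2 + 5.55*u + 9.97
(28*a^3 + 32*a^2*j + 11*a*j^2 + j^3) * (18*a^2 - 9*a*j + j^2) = 504*a^5 + 324*a^4*j - 62*a^3*j^2 - 49*a^2*j^3 + 2*a*j^4 + j^5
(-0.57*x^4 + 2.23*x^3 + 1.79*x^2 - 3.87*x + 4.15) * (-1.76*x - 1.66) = 1.0032*x^5 - 2.9786*x^4 - 6.8522*x^3 + 3.8398*x^2 - 0.8798*x - 6.889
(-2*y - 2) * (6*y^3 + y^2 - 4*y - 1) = -12*y^4 - 14*y^3 + 6*y^2 + 10*y + 2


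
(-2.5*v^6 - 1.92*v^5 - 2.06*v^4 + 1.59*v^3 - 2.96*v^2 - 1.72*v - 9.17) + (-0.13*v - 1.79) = -2.5*v^6 - 1.92*v^5 - 2.06*v^4 + 1.59*v^3 - 2.96*v^2 - 1.85*v - 10.96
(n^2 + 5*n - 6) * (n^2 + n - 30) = n^4 + 6*n^3 - 31*n^2 - 156*n + 180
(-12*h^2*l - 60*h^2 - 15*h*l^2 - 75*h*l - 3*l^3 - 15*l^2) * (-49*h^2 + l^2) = 588*h^4*l + 2940*h^4 + 735*h^3*l^2 + 3675*h^3*l + 135*h^2*l^3 + 675*h^2*l^2 - 15*h*l^4 - 75*h*l^3 - 3*l^5 - 15*l^4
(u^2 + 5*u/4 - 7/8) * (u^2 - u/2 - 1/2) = u^4 + 3*u^3/4 - 2*u^2 - 3*u/16 + 7/16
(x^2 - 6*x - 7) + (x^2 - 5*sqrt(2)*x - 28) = 2*x^2 - 5*sqrt(2)*x - 6*x - 35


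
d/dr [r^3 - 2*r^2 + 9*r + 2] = 3*r^2 - 4*r + 9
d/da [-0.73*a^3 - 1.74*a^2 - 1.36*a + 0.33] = -2.19*a^2 - 3.48*a - 1.36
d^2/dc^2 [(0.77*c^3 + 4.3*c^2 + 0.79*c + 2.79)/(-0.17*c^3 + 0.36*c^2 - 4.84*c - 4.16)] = (5.55111512312578e-17*c^7 - 0.342788*c^6 + 3.66435*c^5 + 27.085284*c^4 - 6.96570399999999*c^3 - 140.897928*c^2 - 46.0441920000001*c - 256.087264)/(0.004913*c^9 - 0.031212*c^8 + 0.485724*c^7 - 1.463232*c^6 + 12.301296*c^5 - 3.145152*c^4 + 78.715456*c^3 + 273.66144*c^2 + 251.277312*c + 71.991296)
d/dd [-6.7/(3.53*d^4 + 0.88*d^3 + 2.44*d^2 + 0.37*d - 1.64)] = (94.604*d^3 + 17.688*d^2 + 32.696*d + 2.479)/(3.53*d^4 + 0.88*d^3 + 2.44*d^2 + 0.37*d - 1.64)^2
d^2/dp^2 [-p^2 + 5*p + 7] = -2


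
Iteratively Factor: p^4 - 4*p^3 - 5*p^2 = (p - 5)*(p^3 + p^2) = p*(p - 5)*(p^2 + p) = p^2*(p - 5)*(p + 1)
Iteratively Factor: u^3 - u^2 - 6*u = (u)*(u^2 - u - 6) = u*(u + 2)*(u - 3)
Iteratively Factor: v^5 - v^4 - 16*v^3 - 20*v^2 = (v + 2)*(v^4 - 3*v^3 - 10*v^2) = v*(v + 2)*(v^3 - 3*v^2 - 10*v) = v^2*(v + 2)*(v^2 - 3*v - 10) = v^2*(v - 5)*(v + 2)*(v + 2)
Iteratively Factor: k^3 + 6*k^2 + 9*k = (k + 3)*(k^2 + 3*k) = (k + 3)^2*(k)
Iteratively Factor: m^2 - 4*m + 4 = (m - 2)*(m - 2)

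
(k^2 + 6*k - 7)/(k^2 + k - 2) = (k + 7)/(k + 2)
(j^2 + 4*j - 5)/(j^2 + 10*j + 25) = (j - 1)/(j + 5)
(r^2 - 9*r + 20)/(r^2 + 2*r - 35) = (r - 4)/(r + 7)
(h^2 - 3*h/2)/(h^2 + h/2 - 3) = h/(h + 2)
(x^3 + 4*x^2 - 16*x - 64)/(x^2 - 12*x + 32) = (x^2 + 8*x + 16)/(x - 8)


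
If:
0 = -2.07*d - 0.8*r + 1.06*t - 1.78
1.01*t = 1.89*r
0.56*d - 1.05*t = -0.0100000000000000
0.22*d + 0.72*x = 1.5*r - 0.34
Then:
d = -1.02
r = -0.29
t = -0.54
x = -0.76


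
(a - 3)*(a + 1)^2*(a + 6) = a^4 + 5*a^3 - 11*a^2 - 33*a - 18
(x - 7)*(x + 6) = x^2 - x - 42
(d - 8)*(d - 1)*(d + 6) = d^3 - 3*d^2 - 46*d + 48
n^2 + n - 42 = (n - 6)*(n + 7)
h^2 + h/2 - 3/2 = (h - 1)*(h + 3/2)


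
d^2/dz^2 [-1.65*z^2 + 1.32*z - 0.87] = -3.30000000000000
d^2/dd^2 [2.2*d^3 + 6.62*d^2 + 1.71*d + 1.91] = 13.2*d + 13.24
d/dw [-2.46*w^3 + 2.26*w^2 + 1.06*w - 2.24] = -7.38*w^2 + 4.52*w + 1.06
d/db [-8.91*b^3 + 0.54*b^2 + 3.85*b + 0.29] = -26.73*b^2 + 1.08*b + 3.85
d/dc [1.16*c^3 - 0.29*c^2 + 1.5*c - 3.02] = 3.48*c^2 - 0.58*c + 1.5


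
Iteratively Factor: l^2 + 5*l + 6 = (l + 3)*(l + 2)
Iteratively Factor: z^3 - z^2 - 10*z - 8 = (z - 4)*(z^2 + 3*z + 2) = (z - 4)*(z + 1)*(z + 2)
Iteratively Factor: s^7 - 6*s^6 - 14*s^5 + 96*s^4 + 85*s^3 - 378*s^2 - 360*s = (s + 3)*(s^6 - 9*s^5 + 13*s^4 + 57*s^3 - 86*s^2 - 120*s) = s*(s + 3)*(s^5 - 9*s^4 + 13*s^3 + 57*s^2 - 86*s - 120) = s*(s - 3)*(s + 3)*(s^4 - 6*s^3 - 5*s^2 + 42*s + 40) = s*(s - 3)*(s + 1)*(s + 3)*(s^3 - 7*s^2 + 2*s + 40) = s*(s - 3)*(s + 1)*(s + 2)*(s + 3)*(s^2 - 9*s + 20) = s*(s - 4)*(s - 3)*(s + 1)*(s + 2)*(s + 3)*(s - 5)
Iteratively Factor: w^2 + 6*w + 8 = (w + 2)*(w + 4)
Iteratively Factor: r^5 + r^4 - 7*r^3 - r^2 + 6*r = (r - 2)*(r^4 + 3*r^3 - r^2 - 3*r) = (r - 2)*(r - 1)*(r^3 + 4*r^2 + 3*r) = r*(r - 2)*(r - 1)*(r^2 + 4*r + 3) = r*(r - 2)*(r - 1)*(r + 3)*(r + 1)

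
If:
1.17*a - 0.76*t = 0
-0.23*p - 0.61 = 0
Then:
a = 0.64957264957265*t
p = -2.65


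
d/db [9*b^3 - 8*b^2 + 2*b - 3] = 27*b^2 - 16*b + 2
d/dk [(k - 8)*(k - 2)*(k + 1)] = 3*k^2 - 18*k + 6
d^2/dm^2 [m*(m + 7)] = 2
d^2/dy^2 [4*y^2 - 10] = 8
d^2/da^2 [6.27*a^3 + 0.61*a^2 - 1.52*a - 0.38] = 37.62*a + 1.22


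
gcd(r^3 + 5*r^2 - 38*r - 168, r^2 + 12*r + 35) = r + 7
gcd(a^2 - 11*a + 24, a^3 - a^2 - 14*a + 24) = a - 3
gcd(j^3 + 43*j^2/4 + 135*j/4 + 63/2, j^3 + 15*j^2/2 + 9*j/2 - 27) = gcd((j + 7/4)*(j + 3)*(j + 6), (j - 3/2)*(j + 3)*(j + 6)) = j^2 + 9*j + 18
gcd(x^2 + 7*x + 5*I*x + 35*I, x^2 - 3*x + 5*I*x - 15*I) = x + 5*I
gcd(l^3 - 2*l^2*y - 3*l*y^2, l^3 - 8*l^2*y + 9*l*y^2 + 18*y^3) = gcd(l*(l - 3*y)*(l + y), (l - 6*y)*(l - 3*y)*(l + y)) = -l^2 + 2*l*y + 3*y^2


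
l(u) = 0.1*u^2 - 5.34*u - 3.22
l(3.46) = -20.50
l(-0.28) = -1.72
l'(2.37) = -4.87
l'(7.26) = -3.89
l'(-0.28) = -5.40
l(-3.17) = 14.71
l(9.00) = -43.18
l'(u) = 0.2*u - 5.34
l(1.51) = -11.06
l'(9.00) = -3.54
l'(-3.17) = -5.97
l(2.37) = -15.31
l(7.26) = -36.72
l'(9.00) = -3.54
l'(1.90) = -4.96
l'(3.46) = -4.65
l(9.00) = -43.18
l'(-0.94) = -5.53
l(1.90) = -13.00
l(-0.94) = 1.89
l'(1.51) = -5.04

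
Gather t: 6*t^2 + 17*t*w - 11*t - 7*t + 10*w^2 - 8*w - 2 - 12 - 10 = 6*t^2 + t*(17*w - 18) + 10*w^2 - 8*w - 24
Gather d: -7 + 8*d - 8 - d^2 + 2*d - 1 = -d^2 + 10*d - 16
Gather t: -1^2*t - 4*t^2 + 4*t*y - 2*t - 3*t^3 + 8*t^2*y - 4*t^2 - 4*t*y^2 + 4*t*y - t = -3*t^3 + t^2*(8*y - 8) + t*(-4*y^2 + 8*y - 4)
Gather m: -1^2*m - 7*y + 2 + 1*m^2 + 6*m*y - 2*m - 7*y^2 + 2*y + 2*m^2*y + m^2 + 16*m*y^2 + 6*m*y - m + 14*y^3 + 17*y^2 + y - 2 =m^2*(2*y + 2) + m*(16*y^2 + 12*y - 4) + 14*y^3 + 10*y^2 - 4*y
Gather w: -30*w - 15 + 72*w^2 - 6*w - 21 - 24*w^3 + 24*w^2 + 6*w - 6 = -24*w^3 + 96*w^2 - 30*w - 42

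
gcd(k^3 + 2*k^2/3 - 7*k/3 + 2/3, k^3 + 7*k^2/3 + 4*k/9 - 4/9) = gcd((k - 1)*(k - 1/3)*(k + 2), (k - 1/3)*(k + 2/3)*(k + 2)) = k^2 + 5*k/3 - 2/3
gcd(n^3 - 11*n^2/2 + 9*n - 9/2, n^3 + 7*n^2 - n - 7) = n - 1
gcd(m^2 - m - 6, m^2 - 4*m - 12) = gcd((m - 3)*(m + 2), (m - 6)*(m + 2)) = m + 2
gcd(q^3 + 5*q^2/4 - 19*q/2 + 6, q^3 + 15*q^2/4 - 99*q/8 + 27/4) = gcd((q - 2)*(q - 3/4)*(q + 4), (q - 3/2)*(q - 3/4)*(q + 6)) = q - 3/4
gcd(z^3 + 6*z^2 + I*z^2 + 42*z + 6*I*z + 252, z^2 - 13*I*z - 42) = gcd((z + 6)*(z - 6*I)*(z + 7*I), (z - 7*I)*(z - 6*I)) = z - 6*I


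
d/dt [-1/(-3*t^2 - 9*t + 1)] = 3*(-2*t - 3)/(3*t^2 + 9*t - 1)^2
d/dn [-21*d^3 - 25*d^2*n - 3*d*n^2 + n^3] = -25*d^2 - 6*d*n + 3*n^2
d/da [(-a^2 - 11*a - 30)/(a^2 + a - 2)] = 2*(5*a^2 + 32*a + 26)/(a^4 + 2*a^3 - 3*a^2 - 4*a + 4)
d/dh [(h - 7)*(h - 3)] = 2*h - 10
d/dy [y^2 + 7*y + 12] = 2*y + 7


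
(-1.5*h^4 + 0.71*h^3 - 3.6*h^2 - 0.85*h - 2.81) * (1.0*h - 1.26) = -1.5*h^5 + 2.6*h^4 - 4.4946*h^3 + 3.686*h^2 - 1.739*h + 3.5406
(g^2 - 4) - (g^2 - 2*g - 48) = 2*g + 44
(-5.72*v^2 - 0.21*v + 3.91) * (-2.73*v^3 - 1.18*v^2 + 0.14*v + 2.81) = 15.6156*v^5 + 7.3229*v^4 - 11.2273*v^3 - 20.7164*v^2 - 0.0426999999999998*v + 10.9871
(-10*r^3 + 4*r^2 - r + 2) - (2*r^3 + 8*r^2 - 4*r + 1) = -12*r^3 - 4*r^2 + 3*r + 1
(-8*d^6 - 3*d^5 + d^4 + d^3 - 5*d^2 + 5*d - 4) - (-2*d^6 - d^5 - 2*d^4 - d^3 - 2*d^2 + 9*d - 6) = -6*d^6 - 2*d^5 + 3*d^4 + 2*d^3 - 3*d^2 - 4*d + 2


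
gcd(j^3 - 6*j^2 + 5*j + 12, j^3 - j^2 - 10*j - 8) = j^2 - 3*j - 4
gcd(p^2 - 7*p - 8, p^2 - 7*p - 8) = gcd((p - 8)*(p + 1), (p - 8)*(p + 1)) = p^2 - 7*p - 8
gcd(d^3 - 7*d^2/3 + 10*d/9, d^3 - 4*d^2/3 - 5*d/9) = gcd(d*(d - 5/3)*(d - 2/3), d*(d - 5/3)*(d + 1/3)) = d^2 - 5*d/3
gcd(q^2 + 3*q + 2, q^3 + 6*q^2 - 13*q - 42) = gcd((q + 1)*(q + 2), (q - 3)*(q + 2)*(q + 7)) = q + 2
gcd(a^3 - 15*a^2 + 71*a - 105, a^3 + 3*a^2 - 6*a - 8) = 1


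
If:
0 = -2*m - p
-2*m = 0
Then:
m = 0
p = 0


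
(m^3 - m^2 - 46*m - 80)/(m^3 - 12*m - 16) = (m^2 - 3*m - 40)/(m^2 - 2*m - 8)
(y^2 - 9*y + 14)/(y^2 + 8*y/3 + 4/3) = 3*(y^2 - 9*y + 14)/(3*y^2 + 8*y + 4)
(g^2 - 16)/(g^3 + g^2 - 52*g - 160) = (g - 4)/(g^2 - 3*g - 40)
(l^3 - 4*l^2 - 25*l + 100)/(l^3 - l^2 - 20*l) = (l^2 + l - 20)/(l*(l + 4))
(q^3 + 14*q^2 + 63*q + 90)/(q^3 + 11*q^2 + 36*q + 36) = (q + 5)/(q + 2)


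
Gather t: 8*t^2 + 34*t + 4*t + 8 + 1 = 8*t^2 + 38*t + 9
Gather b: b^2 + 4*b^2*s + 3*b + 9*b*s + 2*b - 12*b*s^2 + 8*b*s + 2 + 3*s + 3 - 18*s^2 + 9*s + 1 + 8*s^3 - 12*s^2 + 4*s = b^2*(4*s + 1) + b*(-12*s^2 + 17*s + 5) + 8*s^3 - 30*s^2 + 16*s + 6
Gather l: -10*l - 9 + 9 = -10*l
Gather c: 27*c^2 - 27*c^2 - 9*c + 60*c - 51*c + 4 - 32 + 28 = 0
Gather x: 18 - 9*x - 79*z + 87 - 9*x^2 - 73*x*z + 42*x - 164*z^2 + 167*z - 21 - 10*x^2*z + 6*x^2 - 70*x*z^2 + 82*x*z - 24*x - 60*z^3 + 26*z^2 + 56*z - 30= x^2*(-10*z - 3) + x*(-70*z^2 + 9*z + 9) - 60*z^3 - 138*z^2 + 144*z + 54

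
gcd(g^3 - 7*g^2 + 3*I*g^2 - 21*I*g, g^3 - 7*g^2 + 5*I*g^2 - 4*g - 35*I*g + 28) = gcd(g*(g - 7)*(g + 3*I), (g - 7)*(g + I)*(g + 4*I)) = g - 7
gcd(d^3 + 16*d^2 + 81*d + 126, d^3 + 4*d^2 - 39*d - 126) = d^2 + 10*d + 21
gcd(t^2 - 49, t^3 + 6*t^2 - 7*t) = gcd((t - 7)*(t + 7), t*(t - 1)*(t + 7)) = t + 7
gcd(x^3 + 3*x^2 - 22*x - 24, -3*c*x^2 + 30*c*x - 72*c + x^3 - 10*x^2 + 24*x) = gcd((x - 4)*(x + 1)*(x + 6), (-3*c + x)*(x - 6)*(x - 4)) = x - 4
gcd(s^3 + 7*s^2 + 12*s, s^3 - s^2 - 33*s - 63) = s + 3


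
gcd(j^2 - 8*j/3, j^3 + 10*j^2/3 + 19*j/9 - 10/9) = 1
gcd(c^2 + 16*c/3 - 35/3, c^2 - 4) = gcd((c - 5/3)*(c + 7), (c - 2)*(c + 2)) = 1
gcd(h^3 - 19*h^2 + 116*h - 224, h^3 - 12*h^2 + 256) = h - 8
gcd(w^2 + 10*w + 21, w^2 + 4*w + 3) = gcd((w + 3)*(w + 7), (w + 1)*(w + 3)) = w + 3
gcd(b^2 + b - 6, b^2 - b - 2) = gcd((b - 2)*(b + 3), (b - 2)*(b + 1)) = b - 2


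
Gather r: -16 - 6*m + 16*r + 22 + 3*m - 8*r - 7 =-3*m + 8*r - 1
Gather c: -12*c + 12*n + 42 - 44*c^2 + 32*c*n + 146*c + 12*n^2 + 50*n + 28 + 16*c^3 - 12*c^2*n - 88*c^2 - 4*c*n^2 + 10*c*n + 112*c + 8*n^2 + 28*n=16*c^3 + c^2*(-12*n - 132) + c*(-4*n^2 + 42*n + 246) + 20*n^2 + 90*n + 70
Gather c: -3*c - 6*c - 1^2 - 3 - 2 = -9*c - 6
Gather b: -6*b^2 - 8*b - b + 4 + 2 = -6*b^2 - 9*b + 6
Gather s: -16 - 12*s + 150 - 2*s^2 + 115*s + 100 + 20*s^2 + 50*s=18*s^2 + 153*s + 234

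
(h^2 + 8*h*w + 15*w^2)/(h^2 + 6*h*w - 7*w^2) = (h^2 + 8*h*w + 15*w^2)/(h^2 + 6*h*w - 7*w^2)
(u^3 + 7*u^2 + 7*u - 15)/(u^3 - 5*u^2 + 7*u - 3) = (u^2 + 8*u + 15)/(u^2 - 4*u + 3)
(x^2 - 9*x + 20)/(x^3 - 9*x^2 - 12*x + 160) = (x - 4)/(x^2 - 4*x - 32)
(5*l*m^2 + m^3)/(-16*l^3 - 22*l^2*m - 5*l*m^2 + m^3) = m^2*(-5*l - m)/(16*l^3 + 22*l^2*m + 5*l*m^2 - m^3)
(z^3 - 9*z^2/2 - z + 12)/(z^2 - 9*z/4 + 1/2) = 2*(2*z^2 - 5*z - 12)/(4*z - 1)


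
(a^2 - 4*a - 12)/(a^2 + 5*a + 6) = (a - 6)/(a + 3)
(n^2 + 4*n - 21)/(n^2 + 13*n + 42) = (n - 3)/(n + 6)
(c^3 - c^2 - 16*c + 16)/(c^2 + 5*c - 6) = (c^2 - 16)/(c + 6)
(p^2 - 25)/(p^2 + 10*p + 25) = (p - 5)/(p + 5)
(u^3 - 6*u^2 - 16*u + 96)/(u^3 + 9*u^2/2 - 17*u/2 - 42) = 2*(u^2 - 10*u + 24)/(2*u^2 + u - 21)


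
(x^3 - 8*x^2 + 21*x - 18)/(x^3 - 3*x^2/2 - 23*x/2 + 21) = 2*(x - 3)/(2*x + 7)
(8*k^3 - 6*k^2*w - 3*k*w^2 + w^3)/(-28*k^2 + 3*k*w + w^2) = (-2*k^2 + k*w + w^2)/(7*k + w)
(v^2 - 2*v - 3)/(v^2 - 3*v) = (v + 1)/v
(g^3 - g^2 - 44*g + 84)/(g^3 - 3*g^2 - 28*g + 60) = (g + 7)/(g + 5)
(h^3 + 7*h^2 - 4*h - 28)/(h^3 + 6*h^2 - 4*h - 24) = (h + 7)/(h + 6)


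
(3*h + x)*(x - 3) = 3*h*x - 9*h + x^2 - 3*x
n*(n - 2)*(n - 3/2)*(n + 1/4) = n^4 - 13*n^3/4 + 17*n^2/8 + 3*n/4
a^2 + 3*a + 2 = (a + 1)*(a + 2)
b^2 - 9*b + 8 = (b - 8)*(b - 1)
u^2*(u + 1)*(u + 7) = u^4 + 8*u^3 + 7*u^2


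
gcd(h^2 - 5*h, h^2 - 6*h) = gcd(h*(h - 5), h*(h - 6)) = h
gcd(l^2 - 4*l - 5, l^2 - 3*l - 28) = 1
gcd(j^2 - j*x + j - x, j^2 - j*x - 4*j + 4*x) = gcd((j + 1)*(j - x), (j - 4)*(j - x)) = -j + x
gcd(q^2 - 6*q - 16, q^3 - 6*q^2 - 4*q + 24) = q + 2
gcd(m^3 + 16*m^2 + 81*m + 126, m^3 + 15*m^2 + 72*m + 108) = m^2 + 9*m + 18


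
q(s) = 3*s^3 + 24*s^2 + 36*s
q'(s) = 9*s^2 + 48*s + 36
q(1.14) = 76.68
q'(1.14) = 102.42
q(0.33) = 14.60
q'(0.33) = 52.82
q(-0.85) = -15.10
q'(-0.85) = 1.70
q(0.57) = 28.87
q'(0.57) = 66.28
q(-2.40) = 10.37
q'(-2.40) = -27.36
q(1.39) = 104.47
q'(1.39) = 120.11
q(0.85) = 49.78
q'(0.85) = 83.30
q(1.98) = 188.66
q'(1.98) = 166.32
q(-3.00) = 27.00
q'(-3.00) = -27.00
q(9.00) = 4455.00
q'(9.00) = 1197.00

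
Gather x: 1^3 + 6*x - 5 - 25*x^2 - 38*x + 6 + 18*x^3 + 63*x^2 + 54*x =18*x^3 + 38*x^2 + 22*x + 2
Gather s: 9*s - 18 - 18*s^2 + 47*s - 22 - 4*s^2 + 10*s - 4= -22*s^2 + 66*s - 44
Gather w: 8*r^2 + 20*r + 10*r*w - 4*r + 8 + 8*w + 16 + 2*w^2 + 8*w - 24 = 8*r^2 + 16*r + 2*w^2 + w*(10*r + 16)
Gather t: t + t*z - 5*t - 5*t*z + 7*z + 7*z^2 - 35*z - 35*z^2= t*(-4*z - 4) - 28*z^2 - 28*z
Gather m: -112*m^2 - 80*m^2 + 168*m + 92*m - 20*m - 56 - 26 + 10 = -192*m^2 + 240*m - 72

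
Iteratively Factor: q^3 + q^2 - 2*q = (q - 1)*(q^2 + 2*q) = (q - 1)*(q + 2)*(q)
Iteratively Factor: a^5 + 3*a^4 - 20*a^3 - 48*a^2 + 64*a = (a - 1)*(a^4 + 4*a^3 - 16*a^2 - 64*a) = (a - 1)*(a + 4)*(a^3 - 16*a) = (a - 4)*(a - 1)*(a + 4)*(a^2 + 4*a) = a*(a - 4)*(a - 1)*(a + 4)*(a + 4)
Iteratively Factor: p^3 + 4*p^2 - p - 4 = (p + 4)*(p^2 - 1) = (p - 1)*(p + 4)*(p + 1)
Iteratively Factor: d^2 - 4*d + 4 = (d - 2)*(d - 2)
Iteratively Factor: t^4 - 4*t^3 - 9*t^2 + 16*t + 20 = (t + 2)*(t^3 - 6*t^2 + 3*t + 10) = (t + 1)*(t + 2)*(t^2 - 7*t + 10) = (t - 5)*(t + 1)*(t + 2)*(t - 2)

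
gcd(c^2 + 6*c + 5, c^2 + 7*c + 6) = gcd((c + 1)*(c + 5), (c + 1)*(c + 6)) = c + 1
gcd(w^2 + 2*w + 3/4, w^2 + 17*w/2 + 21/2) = w + 3/2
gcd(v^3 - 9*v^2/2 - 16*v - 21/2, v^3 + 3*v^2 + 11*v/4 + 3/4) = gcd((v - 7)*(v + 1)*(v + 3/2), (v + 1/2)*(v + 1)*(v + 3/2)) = v^2 + 5*v/2 + 3/2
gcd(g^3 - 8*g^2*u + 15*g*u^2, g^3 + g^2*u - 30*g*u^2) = -g^2 + 5*g*u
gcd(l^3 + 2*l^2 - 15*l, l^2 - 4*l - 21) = 1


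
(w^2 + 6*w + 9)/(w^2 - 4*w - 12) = (w^2 + 6*w + 9)/(w^2 - 4*w - 12)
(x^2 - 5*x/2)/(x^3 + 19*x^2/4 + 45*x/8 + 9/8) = 4*x*(2*x - 5)/(8*x^3 + 38*x^2 + 45*x + 9)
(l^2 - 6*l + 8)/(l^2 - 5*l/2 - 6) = 2*(l - 2)/(2*l + 3)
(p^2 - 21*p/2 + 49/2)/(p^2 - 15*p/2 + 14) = (p - 7)/(p - 4)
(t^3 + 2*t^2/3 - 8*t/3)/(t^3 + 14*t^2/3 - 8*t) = (t + 2)/(t + 6)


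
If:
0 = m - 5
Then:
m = 5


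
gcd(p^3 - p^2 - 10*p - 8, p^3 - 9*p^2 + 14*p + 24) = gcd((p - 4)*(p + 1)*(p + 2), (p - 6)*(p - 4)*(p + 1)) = p^2 - 3*p - 4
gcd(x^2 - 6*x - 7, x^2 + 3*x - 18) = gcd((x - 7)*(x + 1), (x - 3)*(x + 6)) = 1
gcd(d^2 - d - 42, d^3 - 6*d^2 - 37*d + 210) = d^2 - d - 42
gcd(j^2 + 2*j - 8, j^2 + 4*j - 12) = j - 2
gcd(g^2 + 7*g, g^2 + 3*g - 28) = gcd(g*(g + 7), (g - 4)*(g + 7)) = g + 7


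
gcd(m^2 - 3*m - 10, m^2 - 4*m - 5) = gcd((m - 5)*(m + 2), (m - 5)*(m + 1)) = m - 5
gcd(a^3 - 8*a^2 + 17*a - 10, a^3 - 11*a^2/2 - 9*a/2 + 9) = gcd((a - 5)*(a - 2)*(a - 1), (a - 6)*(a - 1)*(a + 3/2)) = a - 1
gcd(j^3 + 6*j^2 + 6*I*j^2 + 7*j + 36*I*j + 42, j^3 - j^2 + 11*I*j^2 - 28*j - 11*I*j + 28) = j + 7*I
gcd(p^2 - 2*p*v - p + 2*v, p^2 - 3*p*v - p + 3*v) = p - 1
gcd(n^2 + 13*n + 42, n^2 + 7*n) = n + 7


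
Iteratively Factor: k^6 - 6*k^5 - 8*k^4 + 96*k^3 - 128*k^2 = (k - 2)*(k^5 - 4*k^4 - 16*k^3 + 64*k^2) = k*(k - 2)*(k^4 - 4*k^3 - 16*k^2 + 64*k) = k*(k - 4)*(k - 2)*(k^3 - 16*k) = k*(k - 4)*(k - 2)*(k + 4)*(k^2 - 4*k) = k*(k - 4)^2*(k - 2)*(k + 4)*(k)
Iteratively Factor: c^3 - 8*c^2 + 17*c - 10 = (c - 1)*(c^2 - 7*c + 10) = (c - 2)*(c - 1)*(c - 5)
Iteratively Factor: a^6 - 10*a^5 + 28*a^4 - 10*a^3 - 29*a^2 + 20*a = (a - 5)*(a^5 - 5*a^4 + 3*a^3 + 5*a^2 - 4*a) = (a - 5)*(a - 1)*(a^4 - 4*a^3 - a^2 + 4*a) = a*(a - 5)*(a - 1)*(a^3 - 4*a^2 - a + 4) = a*(a - 5)*(a - 1)*(a + 1)*(a^2 - 5*a + 4) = a*(a - 5)*(a - 1)^2*(a + 1)*(a - 4)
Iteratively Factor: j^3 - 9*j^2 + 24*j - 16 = (j - 4)*(j^2 - 5*j + 4) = (j - 4)*(j - 1)*(j - 4)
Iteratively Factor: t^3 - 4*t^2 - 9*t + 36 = (t - 3)*(t^2 - t - 12) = (t - 3)*(t + 3)*(t - 4)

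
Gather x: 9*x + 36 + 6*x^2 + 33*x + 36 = 6*x^2 + 42*x + 72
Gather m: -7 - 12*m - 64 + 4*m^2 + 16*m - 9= 4*m^2 + 4*m - 80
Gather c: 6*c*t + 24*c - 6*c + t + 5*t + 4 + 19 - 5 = c*(6*t + 18) + 6*t + 18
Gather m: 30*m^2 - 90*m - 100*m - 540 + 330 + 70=30*m^2 - 190*m - 140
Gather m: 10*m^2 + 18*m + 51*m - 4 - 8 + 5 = 10*m^2 + 69*m - 7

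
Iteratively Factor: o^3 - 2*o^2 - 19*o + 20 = (o - 1)*(o^2 - o - 20) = (o - 1)*(o + 4)*(o - 5)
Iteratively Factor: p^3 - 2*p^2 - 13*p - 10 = (p - 5)*(p^2 + 3*p + 2) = (p - 5)*(p + 2)*(p + 1)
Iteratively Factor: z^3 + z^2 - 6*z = (z + 3)*(z^2 - 2*z) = (z - 2)*(z + 3)*(z)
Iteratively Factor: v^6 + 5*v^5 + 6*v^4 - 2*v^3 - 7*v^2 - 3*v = (v + 1)*(v^5 + 4*v^4 + 2*v^3 - 4*v^2 - 3*v) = (v + 1)^2*(v^4 + 3*v^3 - v^2 - 3*v) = v*(v + 1)^2*(v^3 + 3*v^2 - v - 3) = v*(v + 1)^3*(v^2 + 2*v - 3) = v*(v + 1)^3*(v + 3)*(v - 1)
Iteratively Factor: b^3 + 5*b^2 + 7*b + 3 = (b + 1)*(b^2 + 4*b + 3) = (b + 1)^2*(b + 3)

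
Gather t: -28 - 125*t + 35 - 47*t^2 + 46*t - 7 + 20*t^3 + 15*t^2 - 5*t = 20*t^3 - 32*t^2 - 84*t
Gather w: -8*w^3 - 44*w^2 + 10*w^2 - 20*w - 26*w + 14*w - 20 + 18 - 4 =-8*w^3 - 34*w^2 - 32*w - 6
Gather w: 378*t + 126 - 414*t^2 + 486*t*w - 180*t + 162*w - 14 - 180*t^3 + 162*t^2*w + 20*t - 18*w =-180*t^3 - 414*t^2 + 218*t + w*(162*t^2 + 486*t + 144) + 112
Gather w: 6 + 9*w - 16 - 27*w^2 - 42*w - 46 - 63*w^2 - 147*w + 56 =-90*w^2 - 180*w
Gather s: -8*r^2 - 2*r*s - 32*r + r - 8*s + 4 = -8*r^2 - 31*r + s*(-2*r - 8) + 4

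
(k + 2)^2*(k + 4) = k^3 + 8*k^2 + 20*k + 16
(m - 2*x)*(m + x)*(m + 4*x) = m^3 + 3*m^2*x - 6*m*x^2 - 8*x^3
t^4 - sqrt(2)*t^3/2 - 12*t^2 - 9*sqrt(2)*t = t*(t - 3*sqrt(2))*(t + sqrt(2))*(t + 3*sqrt(2)/2)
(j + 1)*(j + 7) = j^2 + 8*j + 7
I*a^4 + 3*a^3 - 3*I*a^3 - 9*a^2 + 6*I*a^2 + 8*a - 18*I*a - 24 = (a - 3)*(a - 4*I)*(a + 2*I)*(I*a + 1)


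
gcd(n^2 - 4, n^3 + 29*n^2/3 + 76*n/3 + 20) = n + 2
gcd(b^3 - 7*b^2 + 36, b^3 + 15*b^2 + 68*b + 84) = b + 2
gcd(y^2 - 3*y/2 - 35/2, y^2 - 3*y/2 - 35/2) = y^2 - 3*y/2 - 35/2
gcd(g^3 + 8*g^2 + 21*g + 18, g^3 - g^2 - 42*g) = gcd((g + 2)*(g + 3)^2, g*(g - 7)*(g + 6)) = 1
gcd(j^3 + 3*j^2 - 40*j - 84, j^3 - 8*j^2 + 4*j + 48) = j^2 - 4*j - 12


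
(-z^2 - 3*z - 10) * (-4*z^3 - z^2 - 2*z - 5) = 4*z^5 + 13*z^4 + 45*z^3 + 21*z^2 + 35*z + 50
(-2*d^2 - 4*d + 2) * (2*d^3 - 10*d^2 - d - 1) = -4*d^5 + 12*d^4 + 46*d^3 - 14*d^2 + 2*d - 2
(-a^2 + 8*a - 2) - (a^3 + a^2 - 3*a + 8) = -a^3 - 2*a^2 + 11*a - 10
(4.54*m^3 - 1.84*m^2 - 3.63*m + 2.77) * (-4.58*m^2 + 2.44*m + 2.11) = -20.7932*m^5 + 19.5048*m^4 + 21.7152*m^3 - 25.4262*m^2 - 0.900499999999999*m + 5.8447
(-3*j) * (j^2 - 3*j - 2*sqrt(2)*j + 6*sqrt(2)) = -3*j^3 + 6*sqrt(2)*j^2 + 9*j^2 - 18*sqrt(2)*j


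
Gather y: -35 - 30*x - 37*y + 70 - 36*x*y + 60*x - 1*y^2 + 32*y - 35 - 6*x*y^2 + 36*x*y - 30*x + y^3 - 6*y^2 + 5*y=y^3 + y^2*(-6*x - 7)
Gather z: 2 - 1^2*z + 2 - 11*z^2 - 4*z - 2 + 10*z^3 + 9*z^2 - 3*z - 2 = 10*z^3 - 2*z^2 - 8*z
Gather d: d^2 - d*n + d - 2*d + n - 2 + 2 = d^2 + d*(-n - 1) + n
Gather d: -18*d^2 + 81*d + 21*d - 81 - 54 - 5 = -18*d^2 + 102*d - 140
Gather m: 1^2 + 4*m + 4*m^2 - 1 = 4*m^2 + 4*m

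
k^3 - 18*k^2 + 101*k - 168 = (k - 8)*(k - 7)*(k - 3)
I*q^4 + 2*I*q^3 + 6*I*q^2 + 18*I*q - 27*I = (q + 3)*(q - 3*I)*(q + 3*I)*(I*q - I)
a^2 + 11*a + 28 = (a + 4)*(a + 7)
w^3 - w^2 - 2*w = w*(w - 2)*(w + 1)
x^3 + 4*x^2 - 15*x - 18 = (x - 3)*(x + 1)*(x + 6)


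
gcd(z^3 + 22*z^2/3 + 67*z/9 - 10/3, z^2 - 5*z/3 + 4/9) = z - 1/3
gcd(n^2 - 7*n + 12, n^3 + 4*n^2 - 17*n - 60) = n - 4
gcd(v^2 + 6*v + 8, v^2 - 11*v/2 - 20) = 1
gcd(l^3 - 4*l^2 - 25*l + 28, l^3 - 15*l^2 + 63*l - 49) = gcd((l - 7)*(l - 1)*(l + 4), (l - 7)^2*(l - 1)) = l^2 - 8*l + 7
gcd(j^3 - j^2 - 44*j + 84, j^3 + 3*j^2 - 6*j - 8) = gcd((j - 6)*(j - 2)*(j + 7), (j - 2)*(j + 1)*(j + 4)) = j - 2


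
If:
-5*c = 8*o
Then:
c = -8*o/5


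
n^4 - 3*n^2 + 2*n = n*(n - 1)^2*(n + 2)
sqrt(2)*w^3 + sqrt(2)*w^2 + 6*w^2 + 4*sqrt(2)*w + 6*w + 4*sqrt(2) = (w + sqrt(2))*(w + 2*sqrt(2))*(sqrt(2)*w + sqrt(2))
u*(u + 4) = u^2 + 4*u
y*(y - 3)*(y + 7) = y^3 + 4*y^2 - 21*y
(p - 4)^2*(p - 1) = p^3 - 9*p^2 + 24*p - 16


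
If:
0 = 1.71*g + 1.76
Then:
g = -1.03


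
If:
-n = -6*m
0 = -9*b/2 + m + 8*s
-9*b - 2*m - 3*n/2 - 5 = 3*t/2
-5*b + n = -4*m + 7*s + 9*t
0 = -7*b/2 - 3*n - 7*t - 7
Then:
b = -2454/13993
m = -2873/9995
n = -17238/9995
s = -4388/69965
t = -12116/69965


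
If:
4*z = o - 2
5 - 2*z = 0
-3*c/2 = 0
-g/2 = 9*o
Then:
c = 0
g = -216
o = 12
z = 5/2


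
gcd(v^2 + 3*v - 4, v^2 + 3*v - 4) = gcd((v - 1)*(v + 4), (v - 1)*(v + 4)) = v^2 + 3*v - 4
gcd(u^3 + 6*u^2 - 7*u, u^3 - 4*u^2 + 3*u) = u^2 - u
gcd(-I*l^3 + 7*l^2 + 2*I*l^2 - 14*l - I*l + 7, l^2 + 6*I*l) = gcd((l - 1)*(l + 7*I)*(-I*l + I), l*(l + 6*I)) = 1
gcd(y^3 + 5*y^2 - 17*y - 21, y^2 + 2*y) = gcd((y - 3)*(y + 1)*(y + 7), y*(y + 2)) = 1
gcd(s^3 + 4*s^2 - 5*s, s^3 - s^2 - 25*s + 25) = s^2 + 4*s - 5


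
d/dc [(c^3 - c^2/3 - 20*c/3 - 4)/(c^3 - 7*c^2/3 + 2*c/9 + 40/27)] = 18*(-9*c^2 + 74*c - 91)/(81*c^4 - 486*c^3 + 1089*c^2 - 1080*c + 400)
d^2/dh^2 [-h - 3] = 0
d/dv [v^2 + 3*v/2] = 2*v + 3/2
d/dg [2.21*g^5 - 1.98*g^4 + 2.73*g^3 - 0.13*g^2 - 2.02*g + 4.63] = 11.05*g^4 - 7.92*g^3 + 8.19*g^2 - 0.26*g - 2.02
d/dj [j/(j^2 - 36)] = (-j^2 - 36)/(j^4 - 72*j^2 + 1296)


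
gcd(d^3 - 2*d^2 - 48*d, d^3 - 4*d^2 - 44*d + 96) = d^2 - 2*d - 48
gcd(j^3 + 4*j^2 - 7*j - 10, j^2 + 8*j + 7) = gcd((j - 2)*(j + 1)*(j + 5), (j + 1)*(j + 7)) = j + 1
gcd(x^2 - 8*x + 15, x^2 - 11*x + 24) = x - 3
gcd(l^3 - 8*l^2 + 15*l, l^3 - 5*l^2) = l^2 - 5*l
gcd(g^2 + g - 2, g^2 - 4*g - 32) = 1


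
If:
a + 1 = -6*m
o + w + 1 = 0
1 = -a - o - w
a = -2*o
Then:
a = 0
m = -1/6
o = 0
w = -1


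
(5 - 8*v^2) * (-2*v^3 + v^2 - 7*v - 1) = 16*v^5 - 8*v^4 + 46*v^3 + 13*v^2 - 35*v - 5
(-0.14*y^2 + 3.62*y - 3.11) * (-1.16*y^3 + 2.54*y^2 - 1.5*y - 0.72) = 0.1624*y^5 - 4.5548*y^4 + 13.0124*y^3 - 13.2286*y^2 + 2.0586*y + 2.2392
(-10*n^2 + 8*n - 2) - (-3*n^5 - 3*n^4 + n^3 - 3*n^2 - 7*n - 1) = 3*n^5 + 3*n^4 - n^3 - 7*n^2 + 15*n - 1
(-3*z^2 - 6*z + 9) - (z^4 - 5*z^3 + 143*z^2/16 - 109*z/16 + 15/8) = -z^4 + 5*z^3 - 191*z^2/16 + 13*z/16 + 57/8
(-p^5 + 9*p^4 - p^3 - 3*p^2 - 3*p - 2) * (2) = -2*p^5 + 18*p^4 - 2*p^3 - 6*p^2 - 6*p - 4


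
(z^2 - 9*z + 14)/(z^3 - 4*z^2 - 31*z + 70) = 1/(z + 5)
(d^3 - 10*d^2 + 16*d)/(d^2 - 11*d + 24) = d*(d - 2)/(d - 3)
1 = 1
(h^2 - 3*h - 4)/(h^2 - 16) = (h + 1)/(h + 4)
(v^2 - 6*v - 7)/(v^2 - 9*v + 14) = (v + 1)/(v - 2)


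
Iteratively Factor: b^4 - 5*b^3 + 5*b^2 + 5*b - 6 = (b + 1)*(b^3 - 6*b^2 + 11*b - 6) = (b - 3)*(b + 1)*(b^2 - 3*b + 2) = (b - 3)*(b - 1)*(b + 1)*(b - 2)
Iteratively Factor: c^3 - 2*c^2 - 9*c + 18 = (c + 3)*(c^2 - 5*c + 6) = (c - 3)*(c + 3)*(c - 2)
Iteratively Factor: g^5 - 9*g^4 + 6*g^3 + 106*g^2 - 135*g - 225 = (g - 3)*(g^4 - 6*g^3 - 12*g^2 + 70*g + 75) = (g - 3)*(g + 1)*(g^3 - 7*g^2 - 5*g + 75) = (g - 3)*(g + 1)*(g + 3)*(g^2 - 10*g + 25) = (g - 5)*(g - 3)*(g + 1)*(g + 3)*(g - 5)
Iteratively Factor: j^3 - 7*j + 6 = (j - 2)*(j^2 + 2*j - 3) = (j - 2)*(j + 3)*(j - 1)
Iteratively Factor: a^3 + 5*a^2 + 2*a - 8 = (a - 1)*(a^2 + 6*a + 8) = (a - 1)*(a + 2)*(a + 4)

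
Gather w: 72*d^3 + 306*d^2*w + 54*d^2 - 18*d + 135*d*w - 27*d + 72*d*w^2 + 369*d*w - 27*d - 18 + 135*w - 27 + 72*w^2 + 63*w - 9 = 72*d^3 + 54*d^2 - 72*d + w^2*(72*d + 72) + w*(306*d^2 + 504*d + 198) - 54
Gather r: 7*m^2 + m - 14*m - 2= 7*m^2 - 13*m - 2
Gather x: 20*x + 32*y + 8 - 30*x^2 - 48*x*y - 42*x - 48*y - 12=-30*x^2 + x*(-48*y - 22) - 16*y - 4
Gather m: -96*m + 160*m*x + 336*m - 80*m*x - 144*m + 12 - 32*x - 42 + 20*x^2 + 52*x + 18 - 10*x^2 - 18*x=m*(80*x + 96) + 10*x^2 + 2*x - 12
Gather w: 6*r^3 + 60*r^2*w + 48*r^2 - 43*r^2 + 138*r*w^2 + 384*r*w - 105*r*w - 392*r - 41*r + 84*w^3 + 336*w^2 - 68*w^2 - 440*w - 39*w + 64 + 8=6*r^3 + 5*r^2 - 433*r + 84*w^3 + w^2*(138*r + 268) + w*(60*r^2 + 279*r - 479) + 72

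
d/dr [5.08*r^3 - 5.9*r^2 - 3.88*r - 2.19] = 15.24*r^2 - 11.8*r - 3.88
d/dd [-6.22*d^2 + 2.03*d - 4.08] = 2.03 - 12.44*d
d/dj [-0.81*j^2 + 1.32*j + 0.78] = 1.32 - 1.62*j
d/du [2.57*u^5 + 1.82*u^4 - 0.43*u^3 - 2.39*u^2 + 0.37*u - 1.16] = 12.85*u^4 + 7.28*u^3 - 1.29*u^2 - 4.78*u + 0.37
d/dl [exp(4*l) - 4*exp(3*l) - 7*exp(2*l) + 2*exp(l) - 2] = (4*exp(3*l) - 12*exp(2*l) - 14*exp(l) + 2)*exp(l)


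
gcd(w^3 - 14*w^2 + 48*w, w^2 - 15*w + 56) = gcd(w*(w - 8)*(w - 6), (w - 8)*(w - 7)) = w - 8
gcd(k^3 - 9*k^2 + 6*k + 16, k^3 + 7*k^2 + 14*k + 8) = k + 1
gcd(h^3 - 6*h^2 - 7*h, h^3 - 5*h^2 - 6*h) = h^2 + h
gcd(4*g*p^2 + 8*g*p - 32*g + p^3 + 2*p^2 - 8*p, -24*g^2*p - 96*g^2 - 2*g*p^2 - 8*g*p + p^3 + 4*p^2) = 4*g*p + 16*g + p^2 + 4*p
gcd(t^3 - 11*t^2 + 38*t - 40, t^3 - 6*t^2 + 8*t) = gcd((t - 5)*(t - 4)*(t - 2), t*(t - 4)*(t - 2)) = t^2 - 6*t + 8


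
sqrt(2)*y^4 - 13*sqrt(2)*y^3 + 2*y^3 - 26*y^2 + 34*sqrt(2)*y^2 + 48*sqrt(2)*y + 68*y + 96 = (y - 8)*(y - 6)*(y + sqrt(2))*(sqrt(2)*y + sqrt(2))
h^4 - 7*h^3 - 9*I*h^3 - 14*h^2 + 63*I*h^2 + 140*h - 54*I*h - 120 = (h - 6)*(h - 1)*(h - 5*I)*(h - 4*I)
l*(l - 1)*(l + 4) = l^3 + 3*l^2 - 4*l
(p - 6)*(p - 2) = p^2 - 8*p + 12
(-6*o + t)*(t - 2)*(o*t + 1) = -6*o^2*t^2 + 12*o^2*t + o*t^3 - 2*o*t^2 - 6*o*t + 12*o + t^2 - 2*t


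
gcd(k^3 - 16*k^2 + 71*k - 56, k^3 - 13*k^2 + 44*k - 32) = k^2 - 9*k + 8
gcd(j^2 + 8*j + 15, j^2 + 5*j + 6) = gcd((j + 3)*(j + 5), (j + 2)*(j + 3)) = j + 3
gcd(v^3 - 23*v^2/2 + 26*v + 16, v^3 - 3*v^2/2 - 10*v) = v - 4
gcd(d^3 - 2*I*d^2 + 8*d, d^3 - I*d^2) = d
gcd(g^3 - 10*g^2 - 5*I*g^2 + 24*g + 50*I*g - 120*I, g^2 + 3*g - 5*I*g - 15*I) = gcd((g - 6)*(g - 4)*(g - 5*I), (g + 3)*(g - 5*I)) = g - 5*I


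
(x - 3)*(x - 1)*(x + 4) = x^3 - 13*x + 12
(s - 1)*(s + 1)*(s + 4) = s^3 + 4*s^2 - s - 4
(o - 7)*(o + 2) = o^2 - 5*o - 14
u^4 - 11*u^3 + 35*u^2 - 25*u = u*(u - 5)^2*(u - 1)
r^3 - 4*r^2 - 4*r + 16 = (r - 4)*(r - 2)*(r + 2)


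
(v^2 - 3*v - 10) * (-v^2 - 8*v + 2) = -v^4 - 5*v^3 + 36*v^2 + 74*v - 20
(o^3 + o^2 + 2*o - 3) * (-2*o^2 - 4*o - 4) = -2*o^5 - 6*o^4 - 12*o^3 - 6*o^2 + 4*o + 12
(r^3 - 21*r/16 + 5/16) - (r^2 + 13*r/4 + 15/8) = r^3 - r^2 - 73*r/16 - 25/16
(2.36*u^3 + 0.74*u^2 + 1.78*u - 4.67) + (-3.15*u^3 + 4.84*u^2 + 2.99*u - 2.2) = -0.79*u^3 + 5.58*u^2 + 4.77*u - 6.87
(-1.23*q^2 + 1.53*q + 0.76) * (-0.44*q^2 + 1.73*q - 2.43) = 0.5412*q^4 - 2.8011*q^3 + 5.3014*q^2 - 2.4031*q - 1.8468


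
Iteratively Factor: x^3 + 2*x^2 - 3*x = (x)*(x^2 + 2*x - 3) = x*(x - 1)*(x + 3)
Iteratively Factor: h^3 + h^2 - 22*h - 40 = (h - 5)*(h^2 + 6*h + 8) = (h - 5)*(h + 4)*(h + 2)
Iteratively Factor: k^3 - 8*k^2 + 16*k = (k)*(k^2 - 8*k + 16) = k*(k - 4)*(k - 4)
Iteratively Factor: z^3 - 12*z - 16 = (z + 2)*(z^2 - 2*z - 8) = (z - 4)*(z + 2)*(z + 2)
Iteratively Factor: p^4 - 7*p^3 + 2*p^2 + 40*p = (p - 4)*(p^3 - 3*p^2 - 10*p) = (p - 4)*(p + 2)*(p^2 - 5*p) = (p - 5)*(p - 4)*(p + 2)*(p)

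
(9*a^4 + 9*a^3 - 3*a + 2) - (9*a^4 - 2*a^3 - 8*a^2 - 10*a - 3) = 11*a^3 + 8*a^2 + 7*a + 5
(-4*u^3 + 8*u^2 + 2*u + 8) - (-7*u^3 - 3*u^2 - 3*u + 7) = 3*u^3 + 11*u^2 + 5*u + 1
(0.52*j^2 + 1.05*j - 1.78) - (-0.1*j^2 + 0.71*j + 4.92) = 0.62*j^2 + 0.34*j - 6.7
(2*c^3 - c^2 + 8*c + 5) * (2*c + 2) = 4*c^4 + 2*c^3 + 14*c^2 + 26*c + 10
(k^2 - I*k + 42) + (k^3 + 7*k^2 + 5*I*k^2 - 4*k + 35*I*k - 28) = k^3 + 8*k^2 + 5*I*k^2 - 4*k + 34*I*k + 14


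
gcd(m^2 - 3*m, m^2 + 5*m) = m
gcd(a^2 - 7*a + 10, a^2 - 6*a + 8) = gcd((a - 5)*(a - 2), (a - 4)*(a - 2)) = a - 2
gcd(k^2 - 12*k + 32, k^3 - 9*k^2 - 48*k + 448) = k - 8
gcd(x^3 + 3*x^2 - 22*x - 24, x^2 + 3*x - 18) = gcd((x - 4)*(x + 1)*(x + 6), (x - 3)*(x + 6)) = x + 6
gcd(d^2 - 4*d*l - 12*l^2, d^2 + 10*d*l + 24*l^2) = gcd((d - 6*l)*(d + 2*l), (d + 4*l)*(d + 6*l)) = 1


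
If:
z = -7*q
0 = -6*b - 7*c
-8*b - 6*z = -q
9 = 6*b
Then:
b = 3/2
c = -9/7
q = 12/43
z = -84/43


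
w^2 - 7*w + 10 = (w - 5)*(w - 2)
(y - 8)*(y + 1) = y^2 - 7*y - 8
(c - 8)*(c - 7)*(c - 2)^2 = c^4 - 19*c^3 + 120*c^2 - 284*c + 224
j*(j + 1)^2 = j^3 + 2*j^2 + j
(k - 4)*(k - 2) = k^2 - 6*k + 8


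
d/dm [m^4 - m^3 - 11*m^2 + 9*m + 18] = 4*m^3 - 3*m^2 - 22*m + 9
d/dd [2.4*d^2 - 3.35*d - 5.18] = 4.8*d - 3.35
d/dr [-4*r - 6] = -4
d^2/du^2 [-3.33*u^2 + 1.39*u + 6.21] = -6.66000000000000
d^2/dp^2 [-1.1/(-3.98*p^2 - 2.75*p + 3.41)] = (-34.84888*p^2 - 24.079*p + 1.1*(7.96*p + 2.75)*(15.92*p + 5.5) + 29.85796)/(3.98*p^2 + 2.75*p - 3.41)^3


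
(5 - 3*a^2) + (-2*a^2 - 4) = 1 - 5*a^2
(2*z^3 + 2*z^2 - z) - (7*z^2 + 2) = 2*z^3 - 5*z^2 - z - 2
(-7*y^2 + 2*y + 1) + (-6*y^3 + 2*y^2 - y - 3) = -6*y^3 - 5*y^2 + y - 2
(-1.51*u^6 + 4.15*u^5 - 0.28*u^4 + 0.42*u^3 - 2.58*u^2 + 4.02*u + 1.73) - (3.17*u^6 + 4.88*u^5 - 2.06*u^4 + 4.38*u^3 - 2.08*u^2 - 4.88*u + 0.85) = -4.68*u^6 - 0.73*u^5 + 1.78*u^4 - 3.96*u^3 - 0.5*u^2 + 8.9*u + 0.88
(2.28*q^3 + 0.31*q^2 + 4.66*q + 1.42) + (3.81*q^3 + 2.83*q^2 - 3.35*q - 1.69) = 6.09*q^3 + 3.14*q^2 + 1.31*q - 0.27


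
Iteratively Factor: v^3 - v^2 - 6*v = (v - 3)*(v^2 + 2*v) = (v - 3)*(v + 2)*(v)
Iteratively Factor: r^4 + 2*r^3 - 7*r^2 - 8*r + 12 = (r - 1)*(r^3 + 3*r^2 - 4*r - 12) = (r - 1)*(r + 3)*(r^2 - 4) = (r - 2)*(r - 1)*(r + 3)*(r + 2)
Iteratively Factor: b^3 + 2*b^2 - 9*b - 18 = (b - 3)*(b^2 + 5*b + 6) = (b - 3)*(b + 2)*(b + 3)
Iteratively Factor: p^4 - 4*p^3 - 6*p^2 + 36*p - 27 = (p - 3)*(p^3 - p^2 - 9*p + 9) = (p - 3)*(p - 1)*(p^2 - 9) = (p - 3)^2*(p - 1)*(p + 3)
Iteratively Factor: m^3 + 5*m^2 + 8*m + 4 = (m + 2)*(m^2 + 3*m + 2) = (m + 2)^2*(m + 1)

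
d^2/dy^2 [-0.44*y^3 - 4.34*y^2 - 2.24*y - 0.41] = -2.64*y - 8.68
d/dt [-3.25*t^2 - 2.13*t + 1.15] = -6.5*t - 2.13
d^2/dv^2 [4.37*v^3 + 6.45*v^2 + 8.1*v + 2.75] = 26.22*v + 12.9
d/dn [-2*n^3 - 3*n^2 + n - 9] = -6*n^2 - 6*n + 1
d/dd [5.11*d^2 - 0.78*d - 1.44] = 10.22*d - 0.78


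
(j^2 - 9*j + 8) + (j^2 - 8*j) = 2*j^2 - 17*j + 8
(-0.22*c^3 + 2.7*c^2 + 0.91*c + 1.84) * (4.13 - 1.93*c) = 0.4246*c^4 - 6.1196*c^3 + 9.3947*c^2 + 0.2071*c + 7.5992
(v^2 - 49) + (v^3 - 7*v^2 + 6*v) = v^3 - 6*v^2 + 6*v - 49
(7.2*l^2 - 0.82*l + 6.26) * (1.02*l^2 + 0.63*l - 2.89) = 7.344*l^4 + 3.6996*l^3 - 14.9394*l^2 + 6.3136*l - 18.0914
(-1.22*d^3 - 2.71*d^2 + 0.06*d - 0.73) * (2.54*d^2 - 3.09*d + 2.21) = -3.0988*d^5 - 3.1136*d^4 + 5.8301*d^3 - 8.0287*d^2 + 2.3883*d - 1.6133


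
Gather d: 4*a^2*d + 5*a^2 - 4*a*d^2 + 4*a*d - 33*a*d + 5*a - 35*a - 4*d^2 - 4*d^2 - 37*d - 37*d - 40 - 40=5*a^2 - 30*a + d^2*(-4*a - 8) + d*(4*a^2 - 29*a - 74) - 80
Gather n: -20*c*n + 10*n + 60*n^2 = 60*n^2 + n*(10 - 20*c)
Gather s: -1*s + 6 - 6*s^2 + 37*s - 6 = -6*s^2 + 36*s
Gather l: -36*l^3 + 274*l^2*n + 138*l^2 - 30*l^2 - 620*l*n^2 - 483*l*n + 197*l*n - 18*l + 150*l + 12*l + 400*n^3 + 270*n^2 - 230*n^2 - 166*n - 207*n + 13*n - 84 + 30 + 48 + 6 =-36*l^3 + l^2*(274*n + 108) + l*(-620*n^2 - 286*n + 144) + 400*n^3 + 40*n^2 - 360*n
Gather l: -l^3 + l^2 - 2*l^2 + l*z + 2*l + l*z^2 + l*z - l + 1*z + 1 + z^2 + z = -l^3 - l^2 + l*(z^2 + 2*z + 1) + z^2 + 2*z + 1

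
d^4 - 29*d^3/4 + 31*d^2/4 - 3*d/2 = d*(d - 6)*(d - 1)*(d - 1/4)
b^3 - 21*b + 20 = (b - 4)*(b - 1)*(b + 5)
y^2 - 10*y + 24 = (y - 6)*(y - 4)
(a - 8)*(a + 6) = a^2 - 2*a - 48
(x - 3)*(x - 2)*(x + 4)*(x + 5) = x^4 + 4*x^3 - 19*x^2 - 46*x + 120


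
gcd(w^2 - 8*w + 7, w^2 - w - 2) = 1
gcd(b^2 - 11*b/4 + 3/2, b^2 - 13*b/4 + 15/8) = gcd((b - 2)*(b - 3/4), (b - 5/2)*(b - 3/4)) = b - 3/4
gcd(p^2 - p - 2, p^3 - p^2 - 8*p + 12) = p - 2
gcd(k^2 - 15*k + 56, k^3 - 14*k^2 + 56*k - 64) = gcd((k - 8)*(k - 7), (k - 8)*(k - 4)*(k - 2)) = k - 8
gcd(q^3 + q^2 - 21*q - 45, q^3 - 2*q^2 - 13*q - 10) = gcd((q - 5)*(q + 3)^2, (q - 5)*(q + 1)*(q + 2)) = q - 5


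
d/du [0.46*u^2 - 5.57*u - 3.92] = 0.92*u - 5.57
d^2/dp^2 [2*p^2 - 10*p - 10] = 4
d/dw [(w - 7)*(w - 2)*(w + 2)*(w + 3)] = 4*w^3 - 12*w^2 - 50*w + 16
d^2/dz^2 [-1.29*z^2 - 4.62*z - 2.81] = -2.58000000000000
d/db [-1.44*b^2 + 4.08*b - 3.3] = 4.08 - 2.88*b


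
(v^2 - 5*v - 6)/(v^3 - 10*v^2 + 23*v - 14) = (v^2 - 5*v - 6)/(v^3 - 10*v^2 + 23*v - 14)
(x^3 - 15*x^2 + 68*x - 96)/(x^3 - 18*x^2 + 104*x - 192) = (x - 3)/(x - 6)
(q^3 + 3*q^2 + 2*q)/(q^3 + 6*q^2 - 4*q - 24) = q*(q + 1)/(q^2 + 4*q - 12)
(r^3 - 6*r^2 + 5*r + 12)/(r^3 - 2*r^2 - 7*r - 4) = (r - 3)/(r + 1)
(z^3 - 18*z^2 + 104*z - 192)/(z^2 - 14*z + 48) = z - 4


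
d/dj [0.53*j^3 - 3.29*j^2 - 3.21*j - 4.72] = 1.59*j^2 - 6.58*j - 3.21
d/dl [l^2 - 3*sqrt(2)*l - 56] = 2*l - 3*sqrt(2)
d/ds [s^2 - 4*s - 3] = 2*s - 4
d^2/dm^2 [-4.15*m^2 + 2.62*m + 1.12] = -8.30000000000000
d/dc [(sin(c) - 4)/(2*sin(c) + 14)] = 11*cos(c)/(2*(sin(c) + 7)^2)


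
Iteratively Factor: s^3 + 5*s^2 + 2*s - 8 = (s + 2)*(s^2 + 3*s - 4) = (s - 1)*(s + 2)*(s + 4)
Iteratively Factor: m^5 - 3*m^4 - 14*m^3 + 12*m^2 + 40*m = (m - 5)*(m^4 + 2*m^3 - 4*m^2 - 8*m) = (m - 5)*(m + 2)*(m^3 - 4*m) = (m - 5)*(m + 2)^2*(m^2 - 2*m) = m*(m - 5)*(m + 2)^2*(m - 2)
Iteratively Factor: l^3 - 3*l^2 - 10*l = (l + 2)*(l^2 - 5*l) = (l - 5)*(l + 2)*(l)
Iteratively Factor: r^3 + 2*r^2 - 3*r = (r - 1)*(r^2 + 3*r) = (r - 1)*(r + 3)*(r)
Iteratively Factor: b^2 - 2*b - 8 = (b - 4)*(b + 2)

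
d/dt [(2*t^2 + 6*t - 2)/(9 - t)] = 2*(-t^2 + 18*t + 26)/(t^2 - 18*t + 81)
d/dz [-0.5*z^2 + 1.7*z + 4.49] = 1.7 - 1.0*z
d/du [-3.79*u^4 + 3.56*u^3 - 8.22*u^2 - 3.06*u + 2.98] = -15.16*u^3 + 10.68*u^2 - 16.44*u - 3.06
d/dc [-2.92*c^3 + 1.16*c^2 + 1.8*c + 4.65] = -8.76*c^2 + 2.32*c + 1.8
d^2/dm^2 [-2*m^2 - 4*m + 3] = -4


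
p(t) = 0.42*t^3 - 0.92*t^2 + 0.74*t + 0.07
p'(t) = 1.26*t^2 - 1.84*t + 0.74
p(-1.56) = -4.92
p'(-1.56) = 6.68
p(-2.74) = -17.50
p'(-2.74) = 15.24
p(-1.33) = -3.53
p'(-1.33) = 5.42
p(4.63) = 25.46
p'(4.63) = 19.23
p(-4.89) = -74.66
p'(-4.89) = 39.87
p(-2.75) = -17.66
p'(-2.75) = 15.33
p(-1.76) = -6.37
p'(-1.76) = 7.88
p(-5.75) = -114.45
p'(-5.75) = 52.98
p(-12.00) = -867.05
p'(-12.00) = 204.26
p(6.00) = 62.11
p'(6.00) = 35.06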